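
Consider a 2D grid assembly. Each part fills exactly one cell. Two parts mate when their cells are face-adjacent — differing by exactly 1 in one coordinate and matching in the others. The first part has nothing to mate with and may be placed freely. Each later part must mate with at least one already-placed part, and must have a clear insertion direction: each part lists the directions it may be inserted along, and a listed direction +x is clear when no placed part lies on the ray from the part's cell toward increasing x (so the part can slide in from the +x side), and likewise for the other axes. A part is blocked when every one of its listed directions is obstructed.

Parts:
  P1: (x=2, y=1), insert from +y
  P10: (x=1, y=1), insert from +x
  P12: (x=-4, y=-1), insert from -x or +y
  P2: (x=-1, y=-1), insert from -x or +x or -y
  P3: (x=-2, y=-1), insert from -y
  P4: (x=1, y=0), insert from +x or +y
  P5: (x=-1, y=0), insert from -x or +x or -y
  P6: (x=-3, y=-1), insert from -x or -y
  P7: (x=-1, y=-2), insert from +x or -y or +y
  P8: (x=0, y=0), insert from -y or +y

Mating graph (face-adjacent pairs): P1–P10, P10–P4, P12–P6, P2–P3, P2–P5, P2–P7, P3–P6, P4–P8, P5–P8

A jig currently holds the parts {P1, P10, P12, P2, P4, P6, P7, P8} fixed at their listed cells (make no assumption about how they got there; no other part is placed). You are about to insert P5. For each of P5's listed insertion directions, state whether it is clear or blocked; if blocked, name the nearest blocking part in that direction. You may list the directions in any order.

-x: ray from P5(-1, 0) has no placed part ⇒ clear
+x: nearest on ray is P8@(0, 0) ⇒ blocked
-y: nearest on ray is P2@(-1, -1) ⇒ blocked

+x: blocked by P8; -x: clear; -y: blocked by P2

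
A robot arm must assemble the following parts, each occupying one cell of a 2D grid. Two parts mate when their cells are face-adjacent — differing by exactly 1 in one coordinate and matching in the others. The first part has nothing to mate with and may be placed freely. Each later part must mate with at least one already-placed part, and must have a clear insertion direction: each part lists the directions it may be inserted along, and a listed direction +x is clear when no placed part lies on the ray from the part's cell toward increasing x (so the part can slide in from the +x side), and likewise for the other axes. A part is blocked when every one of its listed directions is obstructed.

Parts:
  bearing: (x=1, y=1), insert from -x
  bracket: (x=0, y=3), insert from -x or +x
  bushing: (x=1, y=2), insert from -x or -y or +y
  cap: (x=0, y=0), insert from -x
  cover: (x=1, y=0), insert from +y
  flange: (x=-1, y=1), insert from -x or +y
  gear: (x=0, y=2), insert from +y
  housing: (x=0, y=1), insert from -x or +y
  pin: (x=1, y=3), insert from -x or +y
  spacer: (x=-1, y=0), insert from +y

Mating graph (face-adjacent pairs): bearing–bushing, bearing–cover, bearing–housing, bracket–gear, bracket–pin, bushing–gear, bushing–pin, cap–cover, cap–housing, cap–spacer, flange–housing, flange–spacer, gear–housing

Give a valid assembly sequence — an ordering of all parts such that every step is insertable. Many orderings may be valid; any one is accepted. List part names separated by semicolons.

cover; cap; bearing; bushing; gear; housing; bracket; pin; spacer; flange

1. cover@(1, 0) [+y clear] — {cover}
2. cap@(0, 0) [-x clear] — {cap, cover}
3. bearing@(1, 1) [-x clear] — {bearing, cap, cover}
4. bushing@(1, 2) [-x clear] — {bearing, bushing, cap, cover}
5. gear@(0, 2) [+y clear] — {bearing, bushing, cap, cover, gear}
6. housing@(0, 1) [-x clear] — {bearing, bushing, cap, cover, gear, housing}
7. bracket@(0, 3) [-x clear] — {bearing, bracket, bushing, cap, cover, gear, housing}
8. pin@(1, 3) [+y clear] — {bearing, bracket, bushing, cap, cover, gear, housing, pin}
9. spacer@(-1, 0) [+y clear] — {bearing, bracket, bushing, cap, cover, gear, housing, pin, spacer}
10. flange@(-1, 1) [-x clear] — {bearing, bracket, bushing, cap, cover, flange, gear, housing, pin, spacer}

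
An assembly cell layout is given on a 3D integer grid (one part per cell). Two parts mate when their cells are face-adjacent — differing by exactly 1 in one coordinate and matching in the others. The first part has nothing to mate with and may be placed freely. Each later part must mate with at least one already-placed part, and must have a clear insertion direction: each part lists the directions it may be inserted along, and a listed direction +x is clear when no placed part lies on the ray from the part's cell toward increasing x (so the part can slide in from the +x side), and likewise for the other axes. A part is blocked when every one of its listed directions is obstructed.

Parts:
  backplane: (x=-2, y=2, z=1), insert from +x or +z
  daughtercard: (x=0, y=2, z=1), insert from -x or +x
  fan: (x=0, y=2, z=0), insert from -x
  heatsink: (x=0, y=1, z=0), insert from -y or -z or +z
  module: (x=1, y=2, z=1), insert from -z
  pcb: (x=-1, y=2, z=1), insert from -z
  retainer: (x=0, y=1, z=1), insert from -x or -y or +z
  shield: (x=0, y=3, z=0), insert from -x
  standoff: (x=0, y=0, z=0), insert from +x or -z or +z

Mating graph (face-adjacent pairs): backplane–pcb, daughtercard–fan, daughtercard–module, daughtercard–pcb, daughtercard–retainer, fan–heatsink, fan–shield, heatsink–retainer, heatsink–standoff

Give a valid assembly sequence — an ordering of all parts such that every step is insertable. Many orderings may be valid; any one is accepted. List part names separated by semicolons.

1. backplane@(-2, 2, 1) [+x clear] — {backplane}
2. pcb@(-1, 2, 1) [-z clear] — {backplane, pcb}
3. daughtercard@(0, 2, 1) [+x clear] — {backplane, daughtercard, pcb}
4. module@(1, 2, 1) [-z clear] — {backplane, daughtercard, module, pcb}
5. fan@(0, 2, 0) [-x clear] — {backplane, daughtercard, fan, module, pcb}
6. shield@(0, 3, 0) [-x clear] — {backplane, daughtercard, fan, module, pcb, shield}
7. heatsink@(0, 1, 0) [-y clear] — {backplane, daughtercard, fan, heatsink, module, pcb, shield}
8. retainer@(0, 1, 1) [-x clear] — {backplane, daughtercard, fan, heatsink, module, pcb, retainer, shield}
9. standoff@(0, 0, 0) [+x clear] — {backplane, daughtercard, fan, heatsink, module, pcb, retainer, shield, standoff}

backplane; pcb; daughtercard; module; fan; shield; heatsink; retainer; standoff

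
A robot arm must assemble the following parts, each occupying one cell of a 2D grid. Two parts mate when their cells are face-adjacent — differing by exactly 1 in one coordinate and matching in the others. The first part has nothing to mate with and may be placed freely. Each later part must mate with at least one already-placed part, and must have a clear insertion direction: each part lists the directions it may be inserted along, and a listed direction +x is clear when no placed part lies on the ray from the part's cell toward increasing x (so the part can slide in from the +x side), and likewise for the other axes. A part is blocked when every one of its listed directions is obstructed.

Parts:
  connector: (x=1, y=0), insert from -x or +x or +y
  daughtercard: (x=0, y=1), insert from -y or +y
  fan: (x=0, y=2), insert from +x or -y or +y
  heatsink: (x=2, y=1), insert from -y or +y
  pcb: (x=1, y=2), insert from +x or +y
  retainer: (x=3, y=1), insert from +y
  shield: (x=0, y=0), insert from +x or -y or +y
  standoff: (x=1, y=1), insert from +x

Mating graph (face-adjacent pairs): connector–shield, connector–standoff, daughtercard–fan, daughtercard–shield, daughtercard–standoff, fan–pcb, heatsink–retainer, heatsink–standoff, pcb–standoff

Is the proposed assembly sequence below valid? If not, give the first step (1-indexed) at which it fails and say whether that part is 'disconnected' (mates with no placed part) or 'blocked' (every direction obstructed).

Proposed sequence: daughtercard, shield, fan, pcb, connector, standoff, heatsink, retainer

Valid

1. daughtercard@(0, 1) [-y clear] — {daughtercard}
2. shield@(0, 0) [+x clear] — {daughtercard, shield}
3. fan@(0, 2) [+x clear] — {daughtercard, fan, shield}
4. pcb@(1, 2) [+x clear] — {daughtercard, fan, pcb, shield}
5. connector@(1, 0) [+x clear] — {connector, daughtercard, fan, pcb, shield}
6. standoff@(1, 1) [+x clear] — {connector, daughtercard, fan, pcb, shield, standoff}
7. heatsink@(2, 1) [-y clear] — {connector, daughtercard, fan, heatsink, pcb, shield, standoff}
8. retainer@(3, 1) [+y clear] — {connector, daughtercard, fan, heatsink, pcb, retainer, shield, standoff}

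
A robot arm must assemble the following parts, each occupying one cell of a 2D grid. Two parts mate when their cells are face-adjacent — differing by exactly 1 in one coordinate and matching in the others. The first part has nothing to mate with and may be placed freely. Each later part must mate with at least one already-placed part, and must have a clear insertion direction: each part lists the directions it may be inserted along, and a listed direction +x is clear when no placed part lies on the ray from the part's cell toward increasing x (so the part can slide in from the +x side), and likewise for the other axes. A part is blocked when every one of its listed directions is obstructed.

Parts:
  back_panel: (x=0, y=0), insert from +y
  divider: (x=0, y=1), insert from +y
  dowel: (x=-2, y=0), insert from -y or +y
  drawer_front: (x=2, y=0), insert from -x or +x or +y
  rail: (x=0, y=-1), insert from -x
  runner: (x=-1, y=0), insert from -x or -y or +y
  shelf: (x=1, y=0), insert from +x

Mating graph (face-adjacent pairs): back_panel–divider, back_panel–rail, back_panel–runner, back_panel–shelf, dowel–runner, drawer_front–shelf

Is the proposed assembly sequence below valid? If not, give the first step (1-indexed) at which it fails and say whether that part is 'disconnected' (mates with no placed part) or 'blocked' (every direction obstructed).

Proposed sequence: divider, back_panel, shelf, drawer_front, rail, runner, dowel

1. divider@(0, 1) [+y clear] — {divider}
2. back_panel@(0, 0) — +y all obstructed ⇒ blocked

Invalid at step 2 (blocked)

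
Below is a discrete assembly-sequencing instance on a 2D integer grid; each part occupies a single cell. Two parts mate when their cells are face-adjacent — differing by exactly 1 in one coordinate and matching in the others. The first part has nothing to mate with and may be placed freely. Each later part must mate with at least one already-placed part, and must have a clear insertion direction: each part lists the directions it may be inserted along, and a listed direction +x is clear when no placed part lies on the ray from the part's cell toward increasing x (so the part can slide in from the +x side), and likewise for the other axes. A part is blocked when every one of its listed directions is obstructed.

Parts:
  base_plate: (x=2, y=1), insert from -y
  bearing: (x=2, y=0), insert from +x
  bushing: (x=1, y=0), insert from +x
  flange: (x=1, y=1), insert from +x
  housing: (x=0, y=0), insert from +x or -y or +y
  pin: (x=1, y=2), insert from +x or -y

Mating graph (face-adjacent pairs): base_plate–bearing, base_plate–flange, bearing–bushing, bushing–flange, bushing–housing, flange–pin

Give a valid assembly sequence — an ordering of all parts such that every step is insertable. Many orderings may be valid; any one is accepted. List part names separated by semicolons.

pin; flange; base_plate; bushing; bearing; housing

1. pin@(1, 2) [+x clear] — {pin}
2. flange@(1, 1) [+x clear] — {flange, pin}
3. base_plate@(2, 1) [-y clear] — {base_plate, flange, pin}
4. bushing@(1, 0) [+x clear] — {base_plate, bushing, flange, pin}
5. bearing@(2, 0) [+x clear] — {base_plate, bearing, bushing, flange, pin}
6. housing@(0, 0) [-y clear] — {base_plate, bearing, bushing, flange, housing, pin}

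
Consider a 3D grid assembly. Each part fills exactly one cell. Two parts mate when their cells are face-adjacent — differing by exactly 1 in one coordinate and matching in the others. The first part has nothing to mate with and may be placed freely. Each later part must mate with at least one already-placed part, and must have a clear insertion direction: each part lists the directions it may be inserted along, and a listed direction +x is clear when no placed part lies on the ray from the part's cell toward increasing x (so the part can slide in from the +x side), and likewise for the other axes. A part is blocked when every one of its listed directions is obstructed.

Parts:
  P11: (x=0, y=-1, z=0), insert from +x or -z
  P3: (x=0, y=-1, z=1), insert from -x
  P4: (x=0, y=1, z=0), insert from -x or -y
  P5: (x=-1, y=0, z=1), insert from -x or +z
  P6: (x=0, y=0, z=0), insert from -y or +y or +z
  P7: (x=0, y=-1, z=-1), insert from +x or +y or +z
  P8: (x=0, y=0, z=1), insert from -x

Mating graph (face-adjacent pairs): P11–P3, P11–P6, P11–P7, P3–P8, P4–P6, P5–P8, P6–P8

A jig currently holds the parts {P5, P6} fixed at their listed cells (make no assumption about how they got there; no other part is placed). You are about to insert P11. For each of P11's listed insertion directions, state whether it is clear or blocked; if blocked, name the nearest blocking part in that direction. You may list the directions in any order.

+x: ray from P11(0, -1, 0) has no placed part ⇒ clear
-z: ray from P11(0, -1, 0) has no placed part ⇒ clear

+x: clear; -z: clear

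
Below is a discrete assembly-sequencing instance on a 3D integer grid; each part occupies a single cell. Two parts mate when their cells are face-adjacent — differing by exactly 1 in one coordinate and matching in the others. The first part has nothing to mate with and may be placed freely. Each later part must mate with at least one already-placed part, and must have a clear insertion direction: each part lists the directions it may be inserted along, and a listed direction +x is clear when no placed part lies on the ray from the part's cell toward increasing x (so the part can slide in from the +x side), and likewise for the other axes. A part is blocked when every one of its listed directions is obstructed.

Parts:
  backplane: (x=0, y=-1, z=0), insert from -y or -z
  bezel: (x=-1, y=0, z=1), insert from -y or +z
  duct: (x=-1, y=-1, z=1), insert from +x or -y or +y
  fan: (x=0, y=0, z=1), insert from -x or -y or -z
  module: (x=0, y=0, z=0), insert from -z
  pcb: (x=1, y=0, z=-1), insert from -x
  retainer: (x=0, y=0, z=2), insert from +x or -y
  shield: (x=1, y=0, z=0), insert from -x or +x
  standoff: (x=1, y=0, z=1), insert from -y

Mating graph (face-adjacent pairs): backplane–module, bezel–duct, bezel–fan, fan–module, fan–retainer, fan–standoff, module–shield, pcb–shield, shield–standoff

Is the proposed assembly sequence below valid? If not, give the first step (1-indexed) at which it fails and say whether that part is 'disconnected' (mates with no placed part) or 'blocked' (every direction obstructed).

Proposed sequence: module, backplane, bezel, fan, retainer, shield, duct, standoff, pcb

Invalid at step 3 (disconnected)

1. module@(0, 0, 0) [-z clear] — {module}
2. backplane@(0, -1, 0) [-y clear] — {backplane, module}
3. bezel@(-1, 0, 1) — no placed neighbour ⇒ disconnected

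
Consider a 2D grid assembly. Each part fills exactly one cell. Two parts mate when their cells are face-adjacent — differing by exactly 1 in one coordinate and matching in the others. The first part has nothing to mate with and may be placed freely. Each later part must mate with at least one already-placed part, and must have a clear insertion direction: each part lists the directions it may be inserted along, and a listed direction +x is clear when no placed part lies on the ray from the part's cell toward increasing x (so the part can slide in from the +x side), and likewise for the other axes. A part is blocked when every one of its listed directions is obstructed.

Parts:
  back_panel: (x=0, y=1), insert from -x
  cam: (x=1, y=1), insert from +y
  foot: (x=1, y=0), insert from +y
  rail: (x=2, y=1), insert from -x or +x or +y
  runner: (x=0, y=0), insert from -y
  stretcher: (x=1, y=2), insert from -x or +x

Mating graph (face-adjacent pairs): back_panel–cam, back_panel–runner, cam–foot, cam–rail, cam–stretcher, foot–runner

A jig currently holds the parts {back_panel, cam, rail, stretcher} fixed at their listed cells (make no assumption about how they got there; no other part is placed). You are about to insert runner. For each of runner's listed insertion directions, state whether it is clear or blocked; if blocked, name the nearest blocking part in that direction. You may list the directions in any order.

-y: ray from runner(0, 0) has no placed part ⇒ clear

-y: clear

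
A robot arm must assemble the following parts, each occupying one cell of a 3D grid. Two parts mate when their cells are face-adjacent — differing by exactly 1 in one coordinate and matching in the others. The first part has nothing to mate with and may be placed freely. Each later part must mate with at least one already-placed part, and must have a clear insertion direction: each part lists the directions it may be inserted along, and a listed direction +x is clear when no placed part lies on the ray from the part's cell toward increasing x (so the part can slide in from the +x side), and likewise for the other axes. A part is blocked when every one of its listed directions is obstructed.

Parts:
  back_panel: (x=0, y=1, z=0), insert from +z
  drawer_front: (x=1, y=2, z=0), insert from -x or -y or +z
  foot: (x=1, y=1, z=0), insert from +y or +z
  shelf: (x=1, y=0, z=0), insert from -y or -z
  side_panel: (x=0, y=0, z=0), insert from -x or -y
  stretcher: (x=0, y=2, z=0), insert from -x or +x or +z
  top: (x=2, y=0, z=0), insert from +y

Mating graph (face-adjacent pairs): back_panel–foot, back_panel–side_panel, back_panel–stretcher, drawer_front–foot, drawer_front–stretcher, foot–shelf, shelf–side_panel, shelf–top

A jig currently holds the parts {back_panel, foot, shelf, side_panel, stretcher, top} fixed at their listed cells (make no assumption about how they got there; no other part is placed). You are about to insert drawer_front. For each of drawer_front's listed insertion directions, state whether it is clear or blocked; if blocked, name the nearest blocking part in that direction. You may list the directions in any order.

+z: clear; -x: blocked by stretcher; -y: blocked by foot

-x: nearest on ray is stretcher@(0, 2, 0) ⇒ blocked
-y: nearest on ray is foot@(1, 1, 0) ⇒ blocked
+z: ray from drawer_front(1, 2, 0) has no placed part ⇒ clear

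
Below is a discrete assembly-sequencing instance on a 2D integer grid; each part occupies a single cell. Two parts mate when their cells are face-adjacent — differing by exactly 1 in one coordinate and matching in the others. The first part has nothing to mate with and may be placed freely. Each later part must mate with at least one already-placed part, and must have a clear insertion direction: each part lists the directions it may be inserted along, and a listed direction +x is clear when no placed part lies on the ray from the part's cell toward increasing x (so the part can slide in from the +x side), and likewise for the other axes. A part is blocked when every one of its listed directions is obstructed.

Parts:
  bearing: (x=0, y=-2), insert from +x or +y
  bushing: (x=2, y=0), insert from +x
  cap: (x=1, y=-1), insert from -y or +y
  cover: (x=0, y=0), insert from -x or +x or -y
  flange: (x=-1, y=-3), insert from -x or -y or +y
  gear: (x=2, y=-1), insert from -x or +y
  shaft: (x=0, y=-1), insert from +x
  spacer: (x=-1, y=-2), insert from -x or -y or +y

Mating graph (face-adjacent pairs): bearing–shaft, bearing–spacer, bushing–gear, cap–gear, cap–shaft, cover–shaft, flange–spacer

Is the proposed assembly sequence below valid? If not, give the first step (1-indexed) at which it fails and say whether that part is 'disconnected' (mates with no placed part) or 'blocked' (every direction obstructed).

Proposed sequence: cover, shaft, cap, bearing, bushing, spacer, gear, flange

Invalid at step 5 (disconnected)

1. cover@(0, 0) [-x clear] — {cover}
2. shaft@(0, -1) [+x clear] — {cover, shaft}
3. cap@(1, -1) [-y clear] — {cap, cover, shaft}
4. bearing@(0, -2) [+x clear] — {bearing, cap, cover, shaft}
5. bushing@(2, 0) — no placed neighbour ⇒ disconnected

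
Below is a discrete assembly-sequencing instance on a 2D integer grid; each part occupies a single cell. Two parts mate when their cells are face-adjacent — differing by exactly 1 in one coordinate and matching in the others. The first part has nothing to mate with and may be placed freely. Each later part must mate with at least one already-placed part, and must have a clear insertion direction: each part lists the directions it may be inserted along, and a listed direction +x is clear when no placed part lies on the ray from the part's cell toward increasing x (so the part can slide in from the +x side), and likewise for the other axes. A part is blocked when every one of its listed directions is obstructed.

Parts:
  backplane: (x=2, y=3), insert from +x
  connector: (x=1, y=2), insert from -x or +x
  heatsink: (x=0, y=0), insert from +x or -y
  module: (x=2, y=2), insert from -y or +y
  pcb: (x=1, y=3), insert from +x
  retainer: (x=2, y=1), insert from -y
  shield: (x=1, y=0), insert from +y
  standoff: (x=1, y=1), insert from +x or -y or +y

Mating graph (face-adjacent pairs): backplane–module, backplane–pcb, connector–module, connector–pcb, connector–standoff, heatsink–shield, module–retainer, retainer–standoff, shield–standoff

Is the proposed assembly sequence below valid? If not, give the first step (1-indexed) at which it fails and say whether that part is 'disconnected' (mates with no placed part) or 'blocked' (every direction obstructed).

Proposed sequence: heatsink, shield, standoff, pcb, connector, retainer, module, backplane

Invalid at step 4 (disconnected)

1. heatsink@(0, 0) [+x clear] — {heatsink}
2. shield@(1, 0) [+y clear] — {heatsink, shield}
3. standoff@(1, 1) [+x clear] — {heatsink, shield, standoff}
4. pcb@(1, 3) — no placed neighbour ⇒ disconnected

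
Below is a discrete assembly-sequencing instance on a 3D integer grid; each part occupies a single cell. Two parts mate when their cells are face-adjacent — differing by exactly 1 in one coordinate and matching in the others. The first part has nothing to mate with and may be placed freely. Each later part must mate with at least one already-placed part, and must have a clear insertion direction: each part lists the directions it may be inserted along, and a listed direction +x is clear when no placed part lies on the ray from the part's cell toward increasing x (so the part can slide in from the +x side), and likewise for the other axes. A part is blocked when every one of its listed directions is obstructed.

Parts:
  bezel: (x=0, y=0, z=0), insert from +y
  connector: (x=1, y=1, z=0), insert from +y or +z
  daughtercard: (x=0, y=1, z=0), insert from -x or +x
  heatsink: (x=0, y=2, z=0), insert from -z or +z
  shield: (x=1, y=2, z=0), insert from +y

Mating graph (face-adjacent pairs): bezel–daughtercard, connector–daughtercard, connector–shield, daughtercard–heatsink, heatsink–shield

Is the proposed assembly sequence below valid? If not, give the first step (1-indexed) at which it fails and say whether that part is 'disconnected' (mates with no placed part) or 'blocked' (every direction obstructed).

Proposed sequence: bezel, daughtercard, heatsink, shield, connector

Valid

1. bezel@(0, 0, 0) [+y clear] — {bezel}
2. daughtercard@(0, 1, 0) [-x clear] — {bezel, daughtercard}
3. heatsink@(0, 2, 0) [-z clear] — {bezel, daughtercard, heatsink}
4. shield@(1, 2, 0) [+y clear] — {bezel, daughtercard, heatsink, shield}
5. connector@(1, 1, 0) [+z clear] — {bezel, connector, daughtercard, heatsink, shield}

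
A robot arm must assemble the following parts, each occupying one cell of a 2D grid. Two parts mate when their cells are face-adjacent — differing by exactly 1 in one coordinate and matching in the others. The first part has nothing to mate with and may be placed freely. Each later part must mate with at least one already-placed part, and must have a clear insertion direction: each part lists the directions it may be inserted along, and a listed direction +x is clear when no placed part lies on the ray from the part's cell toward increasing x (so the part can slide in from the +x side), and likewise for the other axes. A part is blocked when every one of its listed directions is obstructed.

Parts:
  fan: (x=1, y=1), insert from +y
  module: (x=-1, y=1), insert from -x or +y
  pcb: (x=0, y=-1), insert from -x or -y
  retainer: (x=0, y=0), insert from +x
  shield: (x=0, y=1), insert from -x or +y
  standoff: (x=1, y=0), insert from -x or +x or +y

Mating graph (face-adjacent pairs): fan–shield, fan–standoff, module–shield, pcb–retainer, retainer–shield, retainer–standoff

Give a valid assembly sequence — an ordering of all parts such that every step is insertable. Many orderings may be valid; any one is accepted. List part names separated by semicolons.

module; shield; fan; retainer; standoff; pcb

1. module@(-1, 1) [-x clear] — {module}
2. shield@(0, 1) [+y clear] — {module, shield}
3. fan@(1, 1) [+y clear] — {fan, module, shield}
4. retainer@(0, 0) [+x clear] — {fan, module, retainer, shield}
5. standoff@(1, 0) [+x clear] — {fan, module, retainer, shield, standoff}
6. pcb@(0, -1) [-x clear] — {fan, module, pcb, retainer, shield, standoff}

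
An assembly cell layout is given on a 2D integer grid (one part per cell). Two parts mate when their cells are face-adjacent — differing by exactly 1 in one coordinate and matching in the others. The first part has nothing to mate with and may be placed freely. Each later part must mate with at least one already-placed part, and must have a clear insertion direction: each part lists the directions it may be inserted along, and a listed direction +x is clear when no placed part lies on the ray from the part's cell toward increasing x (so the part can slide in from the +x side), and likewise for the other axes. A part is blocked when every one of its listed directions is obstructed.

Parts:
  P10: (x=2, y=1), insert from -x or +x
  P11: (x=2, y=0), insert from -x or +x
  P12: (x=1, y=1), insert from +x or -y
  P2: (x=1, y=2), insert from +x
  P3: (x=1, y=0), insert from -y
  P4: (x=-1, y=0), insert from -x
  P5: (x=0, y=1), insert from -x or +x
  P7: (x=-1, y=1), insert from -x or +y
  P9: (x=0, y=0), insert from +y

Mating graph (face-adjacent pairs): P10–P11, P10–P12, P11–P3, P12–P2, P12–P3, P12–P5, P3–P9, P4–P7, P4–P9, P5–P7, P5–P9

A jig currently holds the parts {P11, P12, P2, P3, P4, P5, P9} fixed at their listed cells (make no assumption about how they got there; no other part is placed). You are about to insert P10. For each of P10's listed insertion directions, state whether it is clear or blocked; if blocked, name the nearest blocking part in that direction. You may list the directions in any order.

-x: nearest on ray is P12@(1, 1) ⇒ blocked
+x: ray from P10(2, 1) has no placed part ⇒ clear

+x: clear; -x: blocked by P12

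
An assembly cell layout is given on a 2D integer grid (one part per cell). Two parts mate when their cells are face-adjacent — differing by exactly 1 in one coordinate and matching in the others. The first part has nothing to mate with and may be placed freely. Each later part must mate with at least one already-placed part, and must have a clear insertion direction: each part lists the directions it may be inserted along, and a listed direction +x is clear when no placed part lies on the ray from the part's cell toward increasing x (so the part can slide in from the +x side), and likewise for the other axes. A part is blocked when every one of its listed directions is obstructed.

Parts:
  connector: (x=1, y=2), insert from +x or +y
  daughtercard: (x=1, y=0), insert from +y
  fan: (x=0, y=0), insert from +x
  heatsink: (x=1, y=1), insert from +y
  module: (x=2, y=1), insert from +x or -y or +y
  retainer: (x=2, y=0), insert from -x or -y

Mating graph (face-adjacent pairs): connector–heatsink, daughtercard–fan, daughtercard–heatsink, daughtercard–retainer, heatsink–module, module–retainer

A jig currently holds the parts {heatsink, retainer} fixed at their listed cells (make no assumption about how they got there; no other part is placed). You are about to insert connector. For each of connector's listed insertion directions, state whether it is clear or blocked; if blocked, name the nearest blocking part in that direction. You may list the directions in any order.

+x: ray from connector(1, 2) has no placed part ⇒ clear
+y: ray from connector(1, 2) has no placed part ⇒ clear

+x: clear; +y: clear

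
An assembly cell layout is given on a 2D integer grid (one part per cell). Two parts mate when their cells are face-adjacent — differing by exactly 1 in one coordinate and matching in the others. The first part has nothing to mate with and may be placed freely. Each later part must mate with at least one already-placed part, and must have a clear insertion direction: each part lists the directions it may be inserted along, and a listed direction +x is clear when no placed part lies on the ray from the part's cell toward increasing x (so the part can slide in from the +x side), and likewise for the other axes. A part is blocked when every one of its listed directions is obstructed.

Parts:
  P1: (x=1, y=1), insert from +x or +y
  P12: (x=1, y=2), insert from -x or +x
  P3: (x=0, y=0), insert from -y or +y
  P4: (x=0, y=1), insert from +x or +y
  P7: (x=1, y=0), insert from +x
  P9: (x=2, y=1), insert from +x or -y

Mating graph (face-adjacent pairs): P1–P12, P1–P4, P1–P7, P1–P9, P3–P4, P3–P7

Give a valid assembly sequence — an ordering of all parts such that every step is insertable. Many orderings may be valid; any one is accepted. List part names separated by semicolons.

1. P9@(2, 1) [+x clear] — {P9}
2. P1@(1, 1) [+y clear] — {P1, P9}
3. P7@(1, 0) [+x clear] — {P1, P7, P9}
4. P12@(1, 2) [-x clear] — {P1, P12, P7, P9}
5. P3@(0, 0) [-y clear] — {P1, P12, P3, P7, P9}
6. P4@(0, 1) [+y clear] — {P1, P12, P3, P4, P7, P9}

P9; P1; P7; P12; P3; P4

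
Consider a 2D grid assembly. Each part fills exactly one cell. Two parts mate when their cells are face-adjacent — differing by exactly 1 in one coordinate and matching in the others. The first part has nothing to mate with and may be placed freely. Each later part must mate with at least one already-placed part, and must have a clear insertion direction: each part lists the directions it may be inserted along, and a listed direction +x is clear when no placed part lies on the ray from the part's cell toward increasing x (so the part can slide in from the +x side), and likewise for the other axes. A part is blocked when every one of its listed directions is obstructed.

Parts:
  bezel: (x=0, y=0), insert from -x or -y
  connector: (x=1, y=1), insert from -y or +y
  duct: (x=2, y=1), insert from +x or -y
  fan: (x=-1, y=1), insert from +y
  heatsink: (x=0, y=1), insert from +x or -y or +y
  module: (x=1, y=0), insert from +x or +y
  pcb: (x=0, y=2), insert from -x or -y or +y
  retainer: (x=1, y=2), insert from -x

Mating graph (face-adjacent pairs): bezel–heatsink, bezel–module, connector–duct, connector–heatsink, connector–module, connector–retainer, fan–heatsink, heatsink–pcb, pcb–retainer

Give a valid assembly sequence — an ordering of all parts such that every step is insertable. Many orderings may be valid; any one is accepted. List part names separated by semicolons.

fan; heatsink; bezel; module; connector; retainer; pcb; duct

1. fan@(-1, 1) [+y clear] — {fan}
2. heatsink@(0, 1) [+x clear] — {fan, heatsink}
3. bezel@(0, 0) [-x clear] — {bezel, fan, heatsink}
4. module@(1, 0) [+x clear] — {bezel, fan, heatsink, module}
5. connector@(1, 1) [+y clear] — {bezel, connector, fan, heatsink, module}
6. retainer@(1, 2) [-x clear] — {bezel, connector, fan, heatsink, module, retainer}
7. pcb@(0, 2) [-x clear] — {bezel, connector, fan, heatsink, module, pcb, retainer}
8. duct@(2, 1) [+x clear] — {bezel, connector, duct, fan, heatsink, module, pcb, retainer}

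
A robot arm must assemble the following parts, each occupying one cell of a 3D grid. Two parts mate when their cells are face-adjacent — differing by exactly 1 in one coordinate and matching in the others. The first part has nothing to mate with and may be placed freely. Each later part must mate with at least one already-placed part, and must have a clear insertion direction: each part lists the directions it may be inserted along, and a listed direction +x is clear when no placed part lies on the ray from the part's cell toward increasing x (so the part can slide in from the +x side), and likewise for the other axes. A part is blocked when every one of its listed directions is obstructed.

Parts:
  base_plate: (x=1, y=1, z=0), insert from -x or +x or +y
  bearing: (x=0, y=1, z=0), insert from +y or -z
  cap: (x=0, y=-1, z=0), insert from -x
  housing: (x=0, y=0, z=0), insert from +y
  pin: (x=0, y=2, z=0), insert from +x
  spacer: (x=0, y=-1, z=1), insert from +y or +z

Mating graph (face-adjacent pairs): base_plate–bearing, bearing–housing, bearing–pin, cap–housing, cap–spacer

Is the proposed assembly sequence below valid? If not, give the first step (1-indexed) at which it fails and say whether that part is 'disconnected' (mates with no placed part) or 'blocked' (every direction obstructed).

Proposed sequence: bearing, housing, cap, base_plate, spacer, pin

1. bearing@(0, 1, 0) [+y clear] — {bearing}
2. housing@(0, 0, 0) — +y all obstructed ⇒ blocked

Invalid at step 2 (blocked)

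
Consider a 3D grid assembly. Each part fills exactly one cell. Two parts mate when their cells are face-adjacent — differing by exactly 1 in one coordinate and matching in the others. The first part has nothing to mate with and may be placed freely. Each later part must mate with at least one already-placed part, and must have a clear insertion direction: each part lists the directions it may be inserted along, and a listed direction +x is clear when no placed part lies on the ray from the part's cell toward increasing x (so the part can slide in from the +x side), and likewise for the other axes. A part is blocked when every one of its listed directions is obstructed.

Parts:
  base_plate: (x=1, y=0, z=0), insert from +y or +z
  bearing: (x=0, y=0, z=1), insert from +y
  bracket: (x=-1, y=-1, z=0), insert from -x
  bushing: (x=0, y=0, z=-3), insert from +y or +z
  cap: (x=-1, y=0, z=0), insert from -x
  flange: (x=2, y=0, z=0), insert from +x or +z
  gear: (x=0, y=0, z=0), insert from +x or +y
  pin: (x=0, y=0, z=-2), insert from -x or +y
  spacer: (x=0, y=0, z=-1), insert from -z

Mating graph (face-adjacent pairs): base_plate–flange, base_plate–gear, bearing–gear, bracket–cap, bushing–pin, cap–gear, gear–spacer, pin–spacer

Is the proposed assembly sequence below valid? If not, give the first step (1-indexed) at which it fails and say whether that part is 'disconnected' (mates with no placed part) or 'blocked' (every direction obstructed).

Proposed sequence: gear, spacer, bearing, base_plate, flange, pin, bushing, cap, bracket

Valid

1. gear@(0, 0, 0) [+x clear] — {gear}
2. spacer@(0, 0, -1) [-z clear] — {gear, spacer}
3. bearing@(0, 0, 1) [+y clear] — {bearing, gear, spacer}
4. base_plate@(1, 0, 0) [+y clear] — {base_plate, bearing, gear, spacer}
5. flange@(2, 0, 0) [+x clear] — {base_plate, bearing, flange, gear, spacer}
6. pin@(0, 0, -2) [-x clear] — {base_plate, bearing, flange, gear, pin, spacer}
7. bushing@(0, 0, -3) [+y clear] — {base_plate, bearing, bushing, flange, gear, pin, spacer}
8. cap@(-1, 0, 0) [-x clear] — {base_plate, bearing, bushing, cap, flange, gear, pin, spacer}
9. bracket@(-1, -1, 0) [-x clear] — {base_plate, bearing, bracket, bushing, cap, flange, gear, pin, spacer}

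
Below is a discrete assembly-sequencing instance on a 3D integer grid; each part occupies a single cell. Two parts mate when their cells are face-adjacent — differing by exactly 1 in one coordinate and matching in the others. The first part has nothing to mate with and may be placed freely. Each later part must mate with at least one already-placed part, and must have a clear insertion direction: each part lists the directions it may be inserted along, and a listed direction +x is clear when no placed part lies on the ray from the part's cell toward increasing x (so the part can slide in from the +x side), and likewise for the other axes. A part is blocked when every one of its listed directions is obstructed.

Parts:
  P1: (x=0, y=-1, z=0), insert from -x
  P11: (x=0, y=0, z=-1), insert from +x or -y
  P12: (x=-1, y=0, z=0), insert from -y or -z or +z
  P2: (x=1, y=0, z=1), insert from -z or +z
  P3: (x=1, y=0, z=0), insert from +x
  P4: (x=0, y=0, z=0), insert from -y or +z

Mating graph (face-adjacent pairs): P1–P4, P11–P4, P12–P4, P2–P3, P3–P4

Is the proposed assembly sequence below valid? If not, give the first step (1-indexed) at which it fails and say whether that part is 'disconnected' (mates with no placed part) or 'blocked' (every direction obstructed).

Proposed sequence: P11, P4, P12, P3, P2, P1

Valid

1. P11@(0, 0, -1) [+x clear] — {P11}
2. P4@(0, 0, 0) [-y clear] — {P11, P4}
3. P12@(-1, 0, 0) [-y clear] — {P11, P12, P4}
4. P3@(1, 0, 0) [+x clear] — {P11, P12, P3, P4}
5. P2@(1, 0, 1) [+z clear] — {P11, P12, P2, P3, P4}
6. P1@(0, -1, 0) [-x clear] — {P1, P11, P12, P2, P3, P4}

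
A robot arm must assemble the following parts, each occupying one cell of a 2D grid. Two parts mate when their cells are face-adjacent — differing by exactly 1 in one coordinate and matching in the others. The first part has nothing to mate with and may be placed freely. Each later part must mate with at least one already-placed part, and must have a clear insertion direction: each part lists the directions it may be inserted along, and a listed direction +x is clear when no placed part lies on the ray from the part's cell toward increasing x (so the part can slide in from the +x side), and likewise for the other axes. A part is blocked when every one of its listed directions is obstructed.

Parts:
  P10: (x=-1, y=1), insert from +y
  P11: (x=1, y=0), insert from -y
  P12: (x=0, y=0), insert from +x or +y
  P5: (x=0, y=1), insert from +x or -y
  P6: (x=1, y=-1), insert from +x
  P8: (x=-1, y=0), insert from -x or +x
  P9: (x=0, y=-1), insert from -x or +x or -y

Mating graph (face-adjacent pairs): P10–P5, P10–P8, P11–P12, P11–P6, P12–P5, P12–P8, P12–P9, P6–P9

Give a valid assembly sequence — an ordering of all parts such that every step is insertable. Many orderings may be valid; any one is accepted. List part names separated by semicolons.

P10; P8; P12; P11; P6; P5; P9

1. P10@(-1, 1) [+y clear] — {P10}
2. P8@(-1, 0) [-x clear] — {P10, P8}
3. P12@(0, 0) [+x clear] — {P10, P12, P8}
4. P11@(1, 0) [-y clear] — {P10, P11, P12, P8}
5. P6@(1, -1) [+x clear] — {P10, P11, P12, P6, P8}
6. P5@(0, 1) [+x clear] — {P10, P11, P12, P5, P6, P8}
7. P9@(0, -1) [-x clear] — {P10, P11, P12, P5, P6, P8, P9}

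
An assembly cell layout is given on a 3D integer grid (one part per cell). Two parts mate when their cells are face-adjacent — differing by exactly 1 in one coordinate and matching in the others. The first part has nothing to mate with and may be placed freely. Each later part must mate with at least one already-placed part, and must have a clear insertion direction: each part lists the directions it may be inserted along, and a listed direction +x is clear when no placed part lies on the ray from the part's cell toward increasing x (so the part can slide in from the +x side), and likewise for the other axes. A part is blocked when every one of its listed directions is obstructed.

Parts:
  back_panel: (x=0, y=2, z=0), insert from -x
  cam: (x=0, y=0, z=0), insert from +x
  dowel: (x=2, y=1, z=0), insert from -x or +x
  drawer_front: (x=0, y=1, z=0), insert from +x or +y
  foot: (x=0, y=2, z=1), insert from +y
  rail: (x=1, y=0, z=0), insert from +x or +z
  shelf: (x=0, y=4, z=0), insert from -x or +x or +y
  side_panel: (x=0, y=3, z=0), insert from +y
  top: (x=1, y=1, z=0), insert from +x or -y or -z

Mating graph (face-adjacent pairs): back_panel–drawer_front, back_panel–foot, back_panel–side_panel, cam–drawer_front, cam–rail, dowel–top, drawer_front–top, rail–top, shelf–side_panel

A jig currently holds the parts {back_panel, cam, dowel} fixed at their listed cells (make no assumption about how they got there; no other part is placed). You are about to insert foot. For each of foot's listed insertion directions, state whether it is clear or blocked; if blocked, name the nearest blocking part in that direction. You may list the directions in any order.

+y: clear

+y: ray from foot(0, 2, 1) has no placed part ⇒ clear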